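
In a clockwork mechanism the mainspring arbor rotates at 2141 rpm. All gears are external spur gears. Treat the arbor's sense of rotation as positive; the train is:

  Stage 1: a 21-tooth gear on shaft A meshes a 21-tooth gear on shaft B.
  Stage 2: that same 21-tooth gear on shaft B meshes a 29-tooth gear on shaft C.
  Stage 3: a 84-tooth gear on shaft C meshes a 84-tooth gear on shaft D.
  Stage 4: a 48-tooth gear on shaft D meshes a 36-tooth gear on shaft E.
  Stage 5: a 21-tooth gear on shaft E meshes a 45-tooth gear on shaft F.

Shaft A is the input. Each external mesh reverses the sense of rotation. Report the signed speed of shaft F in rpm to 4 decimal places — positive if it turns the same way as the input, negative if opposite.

-964.6805 rpm (opposite to input, |ω| = 964.6805 rpm)

Stage 1 [21T→21T]: ω = 2141.0000×21/21 = 2141.0000 rpm, dir flips to −; running = −2141.0000
Stage 2 [21T→29T]: ω = 2141.0000×21/29 = 1550.3793 rpm, dir flips to +; running = +1550.3793
Stage 3 [84T→84T]: ω = 1550.3793×84/84 = 1550.3793 rpm, dir flips to −; running = −1550.3793
Stage 4 [48T→36T]: ω = 1550.3793×48/36 = 2067.1724 rpm, dir flips to +; running = +2067.1724
Stage 5 [21T→45T]: ω = 2067.1724×21/45 = 964.6805 rpm, dir flips to −; running = −964.6805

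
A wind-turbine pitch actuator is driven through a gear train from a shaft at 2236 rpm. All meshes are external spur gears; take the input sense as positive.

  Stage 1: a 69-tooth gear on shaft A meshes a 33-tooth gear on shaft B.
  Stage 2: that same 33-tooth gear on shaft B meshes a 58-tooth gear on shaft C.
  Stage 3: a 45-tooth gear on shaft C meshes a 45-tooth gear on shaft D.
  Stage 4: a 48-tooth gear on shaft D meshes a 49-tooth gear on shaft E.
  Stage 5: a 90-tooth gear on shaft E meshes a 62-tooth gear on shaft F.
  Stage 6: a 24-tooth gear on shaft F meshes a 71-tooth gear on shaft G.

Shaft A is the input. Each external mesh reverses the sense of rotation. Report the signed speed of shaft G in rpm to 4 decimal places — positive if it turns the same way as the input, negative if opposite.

+1278.6208 rpm (same as input, |ω| = 1278.6208 rpm)

Stage 1 [69T→33T]: ω = 2236.0000×69/33 = 4675.2727 rpm, dir flips to −; running = −4675.2727
Stage 2 [33T→58T]: ω = 4675.2727×33/58 = 2660.0690 rpm, dir flips to +; running = +2660.0690
Stage 3 [45T→45T]: ω = 2660.0690×45/45 = 2660.0690 rpm, dir flips to −; running = −2660.0690
Stage 4 [48T→49T]: ω = 2660.0690×48/49 = 2605.7818 rpm, dir flips to +; running = +2605.7818
Stage 5 [90T→62T]: ω = 2605.7818×90/62 = 3782.5865 rpm, dir flips to −; running = −3782.5865
Stage 6 [24T→71T]: ω = 3782.5865×24/71 = 1278.6208 rpm, dir flips to +; running = +1278.6208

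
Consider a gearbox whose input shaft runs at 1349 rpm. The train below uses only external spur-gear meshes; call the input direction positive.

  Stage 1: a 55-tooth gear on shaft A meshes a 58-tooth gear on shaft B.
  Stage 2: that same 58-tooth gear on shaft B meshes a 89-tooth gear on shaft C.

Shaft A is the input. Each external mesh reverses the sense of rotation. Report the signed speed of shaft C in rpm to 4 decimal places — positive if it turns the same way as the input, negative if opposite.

+833.6517 rpm (same as input, |ω| = 833.6517 rpm)

Stage 1 [55T→58T]: ω = 1349.0000×55/58 = 1279.2241 rpm, dir flips to −; running = −1279.2241
Stage 2 [58T→89T]: ω = 1279.2241×58/89 = 833.6517 rpm, dir flips to +; running = +833.6517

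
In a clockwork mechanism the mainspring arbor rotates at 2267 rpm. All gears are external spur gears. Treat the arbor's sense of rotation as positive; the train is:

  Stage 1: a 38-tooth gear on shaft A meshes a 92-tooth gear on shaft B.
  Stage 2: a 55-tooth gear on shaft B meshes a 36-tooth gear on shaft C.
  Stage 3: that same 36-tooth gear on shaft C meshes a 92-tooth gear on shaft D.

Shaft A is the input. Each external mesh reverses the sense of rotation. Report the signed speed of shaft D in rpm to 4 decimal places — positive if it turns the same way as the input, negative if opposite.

-559.7862 rpm (opposite to input, |ω| = 559.7862 rpm)

Stage 1 [38T→92T]: ω = 2267.0000×38/92 = 936.3696 rpm, dir flips to −; running = −936.3696
Stage 2 [55T→36T]: ω = 936.3696×55/36 = 1430.5646 rpm, dir flips to +; running = +1430.5646
Stage 3 [36T→92T]: ω = 1430.5646×36/92 = 559.7862 rpm, dir flips to −; running = −559.7862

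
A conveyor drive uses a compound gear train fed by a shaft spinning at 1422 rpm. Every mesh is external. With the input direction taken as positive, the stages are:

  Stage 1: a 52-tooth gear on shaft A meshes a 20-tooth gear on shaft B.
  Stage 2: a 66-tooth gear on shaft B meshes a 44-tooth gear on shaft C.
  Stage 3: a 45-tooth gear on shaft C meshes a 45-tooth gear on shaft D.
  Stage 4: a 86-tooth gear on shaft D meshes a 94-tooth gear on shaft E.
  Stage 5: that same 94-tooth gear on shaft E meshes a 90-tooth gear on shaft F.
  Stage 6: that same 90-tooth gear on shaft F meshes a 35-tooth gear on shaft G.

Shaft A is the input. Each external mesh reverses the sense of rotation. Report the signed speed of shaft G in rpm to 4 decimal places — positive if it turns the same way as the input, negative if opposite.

+13626.8229 rpm (same as input, |ω| = 13626.8229 rpm)

Stage 1 [52T→20T]: ω = 1422.0000×52/20 = 3697.2000 rpm, dir flips to −; running = −3697.2000
Stage 2 [66T→44T]: ω = 3697.2000×66/44 = 5545.8000 rpm, dir flips to +; running = +5545.8000
Stage 3 [45T→45T]: ω = 5545.8000×45/45 = 5545.8000 rpm, dir flips to −; running = −5545.8000
Stage 4 [86T→94T]: ω = 5545.8000×86/94 = 5073.8170 rpm, dir flips to +; running = +5073.8170
Stage 5 [94T→90T]: ω = 5073.8170×94/90 = 5299.3200 rpm, dir flips to −; running = −5299.3200
Stage 6 [90T→35T]: ω = 5299.3200×90/35 = 13626.8229 rpm, dir flips to +; running = +13626.8229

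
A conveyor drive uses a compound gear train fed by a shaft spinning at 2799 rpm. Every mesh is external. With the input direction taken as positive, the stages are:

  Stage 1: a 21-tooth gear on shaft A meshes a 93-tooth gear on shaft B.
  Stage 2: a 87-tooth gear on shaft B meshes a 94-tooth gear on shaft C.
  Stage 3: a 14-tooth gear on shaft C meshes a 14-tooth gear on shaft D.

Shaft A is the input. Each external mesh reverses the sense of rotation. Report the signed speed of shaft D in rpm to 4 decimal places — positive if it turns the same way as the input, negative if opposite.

Stage 1 [21T→93T]: ω = 2799.0000×21/93 = 632.0323 rpm, dir flips to −; running = −632.0323
Stage 2 [87T→94T]: ω = 632.0323×87/94 = 584.9660 rpm, dir flips to +; running = +584.9660
Stage 3 [14T→14T]: ω = 584.9660×14/14 = 584.9660 rpm, dir flips to −; running = −584.9660

-584.9660 rpm (opposite to input, |ω| = 584.9660 rpm)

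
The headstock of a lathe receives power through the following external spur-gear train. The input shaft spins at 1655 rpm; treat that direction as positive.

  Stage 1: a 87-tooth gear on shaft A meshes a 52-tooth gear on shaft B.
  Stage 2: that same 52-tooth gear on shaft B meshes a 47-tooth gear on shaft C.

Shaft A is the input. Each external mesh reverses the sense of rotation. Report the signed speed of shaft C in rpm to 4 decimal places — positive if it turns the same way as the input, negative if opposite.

Stage 1 [87T→52T]: ω = 1655.0000×87/52 = 2768.9423 rpm, dir flips to −; running = −2768.9423
Stage 2 [52T→47T]: ω = 2768.9423×52/47 = 3063.5106 rpm, dir flips to +; running = +3063.5106

+3063.5106 rpm (same as input, |ω| = 3063.5106 rpm)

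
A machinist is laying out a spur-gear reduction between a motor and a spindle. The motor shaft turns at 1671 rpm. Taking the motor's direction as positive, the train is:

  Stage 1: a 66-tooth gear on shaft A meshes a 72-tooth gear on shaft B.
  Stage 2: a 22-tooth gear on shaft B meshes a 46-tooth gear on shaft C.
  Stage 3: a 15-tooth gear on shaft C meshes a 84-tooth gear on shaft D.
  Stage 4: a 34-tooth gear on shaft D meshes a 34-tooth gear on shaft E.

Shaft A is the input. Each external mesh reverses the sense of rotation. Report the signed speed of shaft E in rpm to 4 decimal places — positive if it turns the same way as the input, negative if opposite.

+130.8172 rpm (same as input, |ω| = 130.8172 rpm)

Stage 1 [66T→72T]: ω = 1671.0000×66/72 = 1531.7500 rpm, dir flips to −; running = −1531.7500
Stage 2 [22T→46T]: ω = 1531.7500×22/46 = 732.5761 rpm, dir flips to +; running = +732.5761
Stage 3 [15T→84T]: ω = 732.5761×15/84 = 130.8172 rpm, dir flips to −; running = −130.8172
Stage 4 [34T→34T]: ω = 130.8172×34/34 = 130.8172 rpm, dir flips to +; running = +130.8172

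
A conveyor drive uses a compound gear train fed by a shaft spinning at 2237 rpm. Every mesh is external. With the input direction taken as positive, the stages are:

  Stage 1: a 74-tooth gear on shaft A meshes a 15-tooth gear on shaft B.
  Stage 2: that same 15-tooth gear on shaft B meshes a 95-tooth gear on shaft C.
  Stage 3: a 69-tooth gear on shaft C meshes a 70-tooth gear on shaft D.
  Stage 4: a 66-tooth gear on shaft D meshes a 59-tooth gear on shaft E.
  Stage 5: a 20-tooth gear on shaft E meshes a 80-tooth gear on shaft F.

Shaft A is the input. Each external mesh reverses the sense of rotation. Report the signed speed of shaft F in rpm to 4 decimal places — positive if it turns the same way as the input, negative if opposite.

-480.3492 rpm (opposite to input, |ω| = 480.3492 rpm)

Stage 1 [74T→15T]: ω = 2237.0000×74/15 = 11035.8667 rpm, dir flips to −; running = −11035.8667
Stage 2 [15T→95T]: ω = 11035.8667×15/95 = 1742.5053 rpm, dir flips to +; running = +1742.5053
Stage 3 [69T→70T]: ω = 1742.5053×69/70 = 1717.6123 rpm, dir flips to −; running = −1717.6123
Stage 4 [66T→59T]: ω = 1717.6123×66/59 = 1921.3968 rpm, dir flips to +; running = +1921.3968
Stage 5 [20T→80T]: ω = 1921.3968×20/80 = 480.3492 rpm, dir flips to −; running = −480.3492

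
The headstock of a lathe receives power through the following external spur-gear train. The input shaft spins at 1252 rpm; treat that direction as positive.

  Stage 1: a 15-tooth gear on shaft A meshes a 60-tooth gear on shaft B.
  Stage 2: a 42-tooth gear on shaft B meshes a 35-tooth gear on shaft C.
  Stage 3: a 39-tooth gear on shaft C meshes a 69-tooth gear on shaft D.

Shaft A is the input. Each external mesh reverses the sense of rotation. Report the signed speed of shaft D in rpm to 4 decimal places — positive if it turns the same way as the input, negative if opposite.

-212.2957 rpm (opposite to input, |ω| = 212.2957 rpm)

Stage 1 [15T→60T]: ω = 1252.0000×15/60 = 313.0000 rpm, dir flips to −; running = −313.0000
Stage 2 [42T→35T]: ω = 313.0000×42/35 = 375.6000 rpm, dir flips to +; running = +375.6000
Stage 3 [39T→69T]: ω = 375.6000×39/69 = 212.2957 rpm, dir flips to −; running = −212.2957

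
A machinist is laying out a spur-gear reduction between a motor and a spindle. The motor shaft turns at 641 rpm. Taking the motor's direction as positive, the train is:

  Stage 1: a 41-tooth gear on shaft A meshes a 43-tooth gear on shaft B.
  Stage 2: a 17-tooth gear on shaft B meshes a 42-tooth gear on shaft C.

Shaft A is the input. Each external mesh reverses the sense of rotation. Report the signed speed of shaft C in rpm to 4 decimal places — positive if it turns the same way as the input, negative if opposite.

+247.3848 rpm (same as input, |ω| = 247.3848 rpm)

Stage 1 [41T→43T]: ω = 641.0000×41/43 = 611.1860 rpm, dir flips to −; running = −611.1860
Stage 2 [17T→42T]: ω = 611.1860×17/42 = 247.3848 rpm, dir flips to +; running = +247.3848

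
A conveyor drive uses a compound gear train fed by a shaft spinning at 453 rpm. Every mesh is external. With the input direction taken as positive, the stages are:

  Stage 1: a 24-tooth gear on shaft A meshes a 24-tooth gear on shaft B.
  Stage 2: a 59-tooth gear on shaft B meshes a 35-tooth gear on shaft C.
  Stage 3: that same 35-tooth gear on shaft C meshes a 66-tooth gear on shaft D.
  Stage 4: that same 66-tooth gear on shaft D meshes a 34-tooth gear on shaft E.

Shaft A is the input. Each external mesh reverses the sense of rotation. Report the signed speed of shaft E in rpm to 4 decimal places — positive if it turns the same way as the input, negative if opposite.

+786.0882 rpm (same as input, |ω| = 786.0882 rpm)

Stage 1 [24T→24T]: ω = 453.0000×24/24 = 453.0000 rpm, dir flips to −; running = −453.0000
Stage 2 [59T→35T]: ω = 453.0000×59/35 = 763.6286 rpm, dir flips to +; running = +763.6286
Stage 3 [35T→66T]: ω = 763.6286×35/66 = 404.9545 rpm, dir flips to −; running = −404.9545
Stage 4 [66T→34T]: ω = 404.9545×66/34 = 786.0882 rpm, dir flips to +; running = +786.0882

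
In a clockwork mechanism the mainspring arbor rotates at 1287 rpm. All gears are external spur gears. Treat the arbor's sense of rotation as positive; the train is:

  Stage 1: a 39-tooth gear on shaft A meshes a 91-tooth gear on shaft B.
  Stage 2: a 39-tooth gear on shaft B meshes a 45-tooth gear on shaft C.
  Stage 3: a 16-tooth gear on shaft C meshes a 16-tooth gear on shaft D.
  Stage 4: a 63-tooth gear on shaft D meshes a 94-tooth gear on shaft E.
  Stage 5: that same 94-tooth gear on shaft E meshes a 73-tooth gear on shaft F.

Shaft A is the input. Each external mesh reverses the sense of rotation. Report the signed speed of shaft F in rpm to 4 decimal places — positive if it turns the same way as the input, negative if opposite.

-412.5452 rpm (opposite to input, |ω| = 412.5452 rpm)

Stage 1 [39T→91T]: ω = 1287.0000×39/91 = 551.5714 rpm, dir flips to −; running = −551.5714
Stage 2 [39T→45T]: ω = 551.5714×39/45 = 478.0286 rpm, dir flips to +; running = +478.0286
Stage 3 [16T→16T]: ω = 478.0286×16/16 = 478.0286 rpm, dir flips to −; running = −478.0286
Stage 4 [63T→94T]: ω = 478.0286×63/94 = 320.3809 rpm, dir flips to +; running = +320.3809
Stage 5 [94T→73T]: ω = 320.3809×94/73 = 412.5452 rpm, dir flips to −; running = −412.5452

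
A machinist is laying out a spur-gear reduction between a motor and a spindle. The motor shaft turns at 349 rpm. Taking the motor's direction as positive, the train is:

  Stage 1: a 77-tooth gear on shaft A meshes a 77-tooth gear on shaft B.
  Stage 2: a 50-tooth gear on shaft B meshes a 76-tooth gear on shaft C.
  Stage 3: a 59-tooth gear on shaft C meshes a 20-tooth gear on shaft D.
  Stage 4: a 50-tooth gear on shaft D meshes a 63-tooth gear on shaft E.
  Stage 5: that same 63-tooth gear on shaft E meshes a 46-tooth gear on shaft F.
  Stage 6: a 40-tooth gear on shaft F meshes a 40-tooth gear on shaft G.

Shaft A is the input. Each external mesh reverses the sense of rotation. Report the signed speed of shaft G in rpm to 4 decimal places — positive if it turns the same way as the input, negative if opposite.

Stage 1 [77T→77T]: ω = 349.0000×77/77 = 349.0000 rpm, dir flips to −; running = −349.0000
Stage 2 [50T→76T]: ω = 349.0000×50/76 = 229.6053 rpm, dir flips to +; running = +229.6053
Stage 3 [59T→20T]: ω = 229.6053×59/20 = 677.3355 rpm, dir flips to −; running = −677.3355
Stage 4 [50T→63T]: ω = 677.3355×50/63 = 537.5679 rpm, dir flips to +; running = +537.5679
Stage 5 [63T→46T]: ω = 537.5679×63/46 = 736.2343 rpm, dir flips to −; running = −736.2343
Stage 6 [40T→40T]: ω = 736.2343×40/40 = 736.2343 rpm, dir flips to +; running = +736.2343

+736.2343 rpm (same as input, |ω| = 736.2343 rpm)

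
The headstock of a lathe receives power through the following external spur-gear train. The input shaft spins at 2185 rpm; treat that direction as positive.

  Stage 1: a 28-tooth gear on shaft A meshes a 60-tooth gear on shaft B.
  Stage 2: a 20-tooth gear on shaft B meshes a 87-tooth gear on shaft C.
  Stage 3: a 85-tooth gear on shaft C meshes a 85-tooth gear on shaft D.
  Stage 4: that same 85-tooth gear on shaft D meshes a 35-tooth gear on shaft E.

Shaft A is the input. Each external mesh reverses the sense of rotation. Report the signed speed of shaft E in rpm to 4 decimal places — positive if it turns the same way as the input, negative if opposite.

+569.2720 rpm (same as input, |ω| = 569.2720 rpm)

Stage 1 [28T→60T]: ω = 2185.0000×28/60 = 1019.6667 rpm, dir flips to −; running = −1019.6667
Stage 2 [20T→87T]: ω = 1019.6667×20/87 = 234.4061 rpm, dir flips to +; running = +234.4061
Stage 3 [85T→85T]: ω = 234.4061×85/85 = 234.4061 rpm, dir flips to −; running = −234.4061
Stage 4 [85T→35T]: ω = 234.4061×85/35 = 569.2720 rpm, dir flips to +; running = +569.2720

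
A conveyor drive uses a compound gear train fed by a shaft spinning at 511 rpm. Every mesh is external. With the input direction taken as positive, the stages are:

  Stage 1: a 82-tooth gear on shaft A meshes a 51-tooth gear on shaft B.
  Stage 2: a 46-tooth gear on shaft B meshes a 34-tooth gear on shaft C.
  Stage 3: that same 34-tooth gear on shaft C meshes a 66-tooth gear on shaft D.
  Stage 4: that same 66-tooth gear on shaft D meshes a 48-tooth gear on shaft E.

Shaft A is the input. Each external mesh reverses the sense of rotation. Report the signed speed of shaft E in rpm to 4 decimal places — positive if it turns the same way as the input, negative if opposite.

+787.3742 rpm (same as input, |ω| = 787.3742 rpm)

Stage 1 [82T→51T]: ω = 511.0000×82/51 = 821.6078 rpm, dir flips to −; running = −821.6078
Stage 2 [46T→34T]: ω = 821.6078×46/34 = 1111.5871 rpm, dir flips to +; running = +1111.5871
Stage 3 [34T→66T]: ω = 1111.5871×34/66 = 572.6358 rpm, dir flips to −; running = −572.6358
Stage 4 [66T→48T]: ω = 572.6358×66/48 = 787.3742 rpm, dir flips to +; running = +787.3742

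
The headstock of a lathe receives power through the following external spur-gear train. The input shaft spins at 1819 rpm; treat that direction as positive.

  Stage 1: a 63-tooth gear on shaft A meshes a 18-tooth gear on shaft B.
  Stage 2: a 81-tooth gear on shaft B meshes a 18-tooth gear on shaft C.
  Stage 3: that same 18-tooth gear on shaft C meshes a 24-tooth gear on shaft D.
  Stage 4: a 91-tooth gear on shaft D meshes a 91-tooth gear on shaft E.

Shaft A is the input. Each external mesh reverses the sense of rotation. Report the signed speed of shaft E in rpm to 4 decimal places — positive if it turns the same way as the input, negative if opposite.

+21486.9375 rpm (same as input, |ω| = 21486.9375 rpm)

Stage 1 [63T→18T]: ω = 1819.0000×63/18 = 6366.5000 rpm, dir flips to −; running = −6366.5000
Stage 2 [81T→18T]: ω = 6366.5000×81/18 = 28649.2500 rpm, dir flips to +; running = +28649.2500
Stage 3 [18T→24T]: ω = 28649.2500×18/24 = 21486.9375 rpm, dir flips to −; running = −21486.9375
Stage 4 [91T→91T]: ω = 21486.9375×91/91 = 21486.9375 rpm, dir flips to +; running = +21486.9375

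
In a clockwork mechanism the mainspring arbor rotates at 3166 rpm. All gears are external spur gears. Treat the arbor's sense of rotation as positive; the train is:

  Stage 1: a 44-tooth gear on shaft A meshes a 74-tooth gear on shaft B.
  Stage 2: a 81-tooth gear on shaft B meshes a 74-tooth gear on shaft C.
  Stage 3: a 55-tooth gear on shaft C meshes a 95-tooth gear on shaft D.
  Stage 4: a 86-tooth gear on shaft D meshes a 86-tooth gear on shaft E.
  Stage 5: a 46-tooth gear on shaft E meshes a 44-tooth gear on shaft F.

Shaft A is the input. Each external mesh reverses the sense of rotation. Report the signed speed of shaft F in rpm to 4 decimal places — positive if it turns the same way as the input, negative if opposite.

-1247.1808 rpm (opposite to input, |ω| = 1247.1808 rpm)

Stage 1 [44T→74T]: ω = 3166.0000×44/74 = 1882.4865 rpm, dir flips to −; running = −1882.4865
Stage 2 [81T→74T]: ω = 1882.4865×81/74 = 2060.5595 rpm, dir flips to +; running = +2060.5595
Stage 3 [55T→95T]: ω = 2060.5595×55/95 = 1192.9555 rpm, dir flips to −; running = −1192.9555
Stage 4 [86T→86T]: ω = 1192.9555×86/86 = 1192.9555 rpm, dir flips to +; running = +1192.9555
Stage 5 [46T→44T]: ω = 1192.9555×46/44 = 1247.1808 rpm, dir flips to −; running = −1247.1808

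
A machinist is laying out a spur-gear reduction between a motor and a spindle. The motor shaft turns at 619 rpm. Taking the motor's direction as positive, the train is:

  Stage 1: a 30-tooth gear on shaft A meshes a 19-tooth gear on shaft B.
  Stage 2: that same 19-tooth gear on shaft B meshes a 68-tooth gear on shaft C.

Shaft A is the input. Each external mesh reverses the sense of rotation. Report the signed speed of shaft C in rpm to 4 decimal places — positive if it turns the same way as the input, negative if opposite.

+273.0882 rpm (same as input, |ω| = 273.0882 rpm)

Stage 1 [30T→19T]: ω = 619.0000×30/19 = 977.3684 rpm, dir flips to −; running = −977.3684
Stage 2 [19T→68T]: ω = 977.3684×19/68 = 273.0882 rpm, dir flips to +; running = +273.0882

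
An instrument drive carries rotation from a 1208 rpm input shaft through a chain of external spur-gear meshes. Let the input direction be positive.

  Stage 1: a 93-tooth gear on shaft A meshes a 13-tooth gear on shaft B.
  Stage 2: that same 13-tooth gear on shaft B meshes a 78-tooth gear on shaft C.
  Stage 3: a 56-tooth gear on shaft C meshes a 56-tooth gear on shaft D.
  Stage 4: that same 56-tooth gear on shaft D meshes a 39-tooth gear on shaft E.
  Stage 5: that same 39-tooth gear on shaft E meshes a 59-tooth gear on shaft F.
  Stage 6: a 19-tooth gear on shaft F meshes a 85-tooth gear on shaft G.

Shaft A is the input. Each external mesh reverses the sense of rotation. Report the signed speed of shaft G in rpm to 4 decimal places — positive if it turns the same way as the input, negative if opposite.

+305.5807 rpm (same as input, |ω| = 305.5807 rpm)

Stage 1 [93T→13T]: ω = 1208.0000×93/13 = 8641.8462 rpm, dir flips to −; running = −8641.8462
Stage 2 [13T→78T]: ω = 8641.8462×13/78 = 1440.3077 rpm, dir flips to +; running = +1440.3077
Stage 3 [56T→56T]: ω = 1440.3077×56/56 = 1440.3077 rpm, dir flips to −; running = −1440.3077
Stage 4 [56T→39T]: ω = 1440.3077×56/39 = 2068.1341 rpm, dir flips to +; running = +2068.1341
Stage 5 [39T→59T]: ω = 2068.1341×39/59 = 1367.0717 rpm, dir flips to −; running = −1367.0717
Stage 6 [19T→85T]: ω = 1367.0717×19/85 = 305.5807 rpm, dir flips to +; running = +305.5807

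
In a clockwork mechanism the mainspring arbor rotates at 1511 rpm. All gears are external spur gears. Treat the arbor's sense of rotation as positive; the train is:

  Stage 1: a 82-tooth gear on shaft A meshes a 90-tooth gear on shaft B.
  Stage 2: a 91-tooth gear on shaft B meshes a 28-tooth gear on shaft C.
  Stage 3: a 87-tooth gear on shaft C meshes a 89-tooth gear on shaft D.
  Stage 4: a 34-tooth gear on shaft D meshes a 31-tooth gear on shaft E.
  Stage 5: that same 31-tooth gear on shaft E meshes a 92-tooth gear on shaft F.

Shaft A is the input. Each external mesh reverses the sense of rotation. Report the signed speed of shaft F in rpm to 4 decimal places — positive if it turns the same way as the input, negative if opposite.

-1616.3652 rpm (opposite to input, |ω| = 1616.3652 rpm)

Stage 1 [82T→90T]: ω = 1511.0000×82/90 = 1376.6889 rpm, dir flips to −; running = −1376.6889
Stage 2 [91T→28T]: ω = 1376.6889×91/28 = 4474.2389 rpm, dir flips to +; running = +4474.2389
Stage 3 [87T→89T]: ω = 4474.2389×87/89 = 4373.6942 rpm, dir flips to −; running = −4373.6942
Stage 4 [34T→31T]: ω = 4373.6942×34/31 = 4796.9549 rpm, dir flips to +; running = +4796.9549
Stage 5 [31T→92T]: ω = 4796.9549×31/92 = 1616.3652 rpm, dir flips to −; running = −1616.3652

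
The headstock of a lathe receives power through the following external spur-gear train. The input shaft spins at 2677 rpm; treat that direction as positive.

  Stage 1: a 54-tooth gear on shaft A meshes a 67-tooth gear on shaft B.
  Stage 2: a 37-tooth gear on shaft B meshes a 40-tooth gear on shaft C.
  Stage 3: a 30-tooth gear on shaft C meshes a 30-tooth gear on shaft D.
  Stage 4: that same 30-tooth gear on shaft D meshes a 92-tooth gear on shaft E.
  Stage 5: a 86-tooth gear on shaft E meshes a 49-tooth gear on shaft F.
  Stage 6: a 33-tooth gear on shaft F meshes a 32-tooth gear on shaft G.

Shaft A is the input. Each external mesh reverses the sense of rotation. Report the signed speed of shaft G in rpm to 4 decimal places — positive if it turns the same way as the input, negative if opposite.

+1177.9011 rpm (same as input, |ω| = 1177.9011 rpm)

Stage 1 [54T→67T]: ω = 2677.0000×54/67 = 2157.5821 rpm, dir flips to −; running = −2157.5821
Stage 2 [37T→40T]: ω = 2157.5821×37/40 = 1995.7634 rpm, dir flips to +; running = +1995.7634
Stage 3 [30T→30T]: ω = 1995.7634×30/30 = 1995.7634 rpm, dir flips to −; running = −1995.7634
Stage 4 [30T→92T]: ω = 1995.7634×30/92 = 650.7924 rpm, dir flips to +; running = +650.7924
Stage 5 [86T→49T]: ω = 650.7924×86/49 = 1142.2071 rpm, dir flips to −; running = −1142.2071
Stage 6 [33T→32T]: ω = 1142.2071×33/32 = 1177.9011 rpm, dir flips to +; running = +1177.9011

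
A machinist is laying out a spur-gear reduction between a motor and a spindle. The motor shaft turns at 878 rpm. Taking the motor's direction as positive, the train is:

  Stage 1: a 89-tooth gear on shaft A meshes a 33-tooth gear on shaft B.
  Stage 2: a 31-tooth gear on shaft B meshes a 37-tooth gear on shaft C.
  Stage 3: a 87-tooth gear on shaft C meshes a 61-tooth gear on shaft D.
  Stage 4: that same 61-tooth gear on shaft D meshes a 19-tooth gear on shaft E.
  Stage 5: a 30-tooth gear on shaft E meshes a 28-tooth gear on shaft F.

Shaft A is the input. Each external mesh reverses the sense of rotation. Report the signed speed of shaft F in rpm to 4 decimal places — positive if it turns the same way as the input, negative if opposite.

-9733.2847 rpm (opposite to input, |ω| = 9733.2847 rpm)

Stage 1 [89T→33T]: ω = 878.0000×89/33 = 2367.9394 rpm, dir flips to −; running = −2367.9394
Stage 2 [31T→37T]: ω = 2367.9394×31/37 = 1983.9492 rpm, dir flips to +; running = +1983.9492
Stage 3 [87T→61T]: ω = 1983.9492×87/61 = 2829.5669 rpm, dir flips to −; running = −2829.5669
Stage 4 [61T→19T]: ω = 2829.5669×61/19 = 9084.3991 rpm, dir flips to +; running = +9084.3991
Stage 5 [30T→28T]: ω = 9084.3991×30/28 = 9733.2847 rpm, dir flips to −; running = −9733.2847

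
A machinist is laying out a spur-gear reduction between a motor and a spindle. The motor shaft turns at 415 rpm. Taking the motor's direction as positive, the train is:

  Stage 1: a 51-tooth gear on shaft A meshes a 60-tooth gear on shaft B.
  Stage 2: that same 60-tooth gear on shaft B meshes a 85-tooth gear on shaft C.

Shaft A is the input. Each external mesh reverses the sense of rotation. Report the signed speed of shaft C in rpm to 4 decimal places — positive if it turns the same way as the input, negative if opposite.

+249.0000 rpm (same as input, |ω| = 249.0000 rpm)

Stage 1 [51T→60T]: ω = 415.0000×51/60 = 352.7500 rpm, dir flips to −; running = −352.7500
Stage 2 [60T→85T]: ω = 352.7500×60/85 = 249.0000 rpm, dir flips to +; running = +249.0000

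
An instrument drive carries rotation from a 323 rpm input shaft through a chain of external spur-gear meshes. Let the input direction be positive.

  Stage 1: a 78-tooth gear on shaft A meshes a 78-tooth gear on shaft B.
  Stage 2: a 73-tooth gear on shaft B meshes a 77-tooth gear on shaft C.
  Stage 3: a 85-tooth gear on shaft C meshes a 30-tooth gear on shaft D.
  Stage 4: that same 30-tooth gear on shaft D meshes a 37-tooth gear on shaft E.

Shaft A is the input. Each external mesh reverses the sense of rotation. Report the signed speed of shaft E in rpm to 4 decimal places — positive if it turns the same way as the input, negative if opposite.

+703.4802 rpm (same as input, |ω| = 703.4802 rpm)

Stage 1 [78T→78T]: ω = 323.0000×78/78 = 323.0000 rpm, dir flips to −; running = −323.0000
Stage 2 [73T→77T]: ω = 323.0000×73/77 = 306.2208 rpm, dir flips to +; running = +306.2208
Stage 3 [85T→30T]: ω = 306.2208×85/30 = 867.6255 rpm, dir flips to −; running = −867.6255
Stage 4 [30T→37T]: ω = 867.6255×30/37 = 703.4802 rpm, dir flips to +; running = +703.4802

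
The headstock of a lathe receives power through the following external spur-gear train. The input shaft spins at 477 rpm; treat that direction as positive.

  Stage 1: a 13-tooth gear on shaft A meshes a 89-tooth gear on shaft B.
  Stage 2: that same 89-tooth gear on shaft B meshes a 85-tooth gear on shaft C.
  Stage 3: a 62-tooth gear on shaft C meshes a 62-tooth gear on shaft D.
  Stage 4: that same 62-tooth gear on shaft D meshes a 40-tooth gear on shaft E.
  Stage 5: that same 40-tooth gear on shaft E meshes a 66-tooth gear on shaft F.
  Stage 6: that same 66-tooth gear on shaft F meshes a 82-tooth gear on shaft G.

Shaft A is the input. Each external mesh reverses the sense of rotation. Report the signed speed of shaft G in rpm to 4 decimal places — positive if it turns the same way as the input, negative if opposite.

+55.1595 rpm (same as input, |ω| = 55.1595 rpm)

Stage 1 [13T→89T]: ω = 477.0000×13/89 = 69.6742 rpm, dir flips to −; running = −69.6742
Stage 2 [89T→85T]: ω = 69.6742×89/85 = 72.9529 rpm, dir flips to +; running = +72.9529
Stage 3 [62T→62T]: ω = 72.9529×62/62 = 72.9529 rpm, dir flips to −; running = −72.9529
Stage 4 [62T→40T]: ω = 72.9529×62/40 = 113.0771 rpm, dir flips to +; running = +113.0771
Stage 5 [40T→66T]: ω = 113.0771×40/66 = 68.5316 rpm, dir flips to −; running = −68.5316
Stage 6 [66T→82T]: ω = 68.5316×66/82 = 55.1595 rpm, dir flips to +; running = +55.1595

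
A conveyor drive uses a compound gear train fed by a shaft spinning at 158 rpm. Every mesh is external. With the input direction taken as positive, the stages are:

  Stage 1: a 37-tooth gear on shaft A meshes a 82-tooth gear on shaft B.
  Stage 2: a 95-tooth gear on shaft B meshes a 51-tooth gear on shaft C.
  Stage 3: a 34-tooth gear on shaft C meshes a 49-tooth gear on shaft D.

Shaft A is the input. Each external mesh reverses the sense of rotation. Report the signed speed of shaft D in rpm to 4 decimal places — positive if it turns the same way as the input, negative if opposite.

-92.1470 rpm (opposite to input, |ω| = 92.1470 rpm)

Stage 1 [37T→82T]: ω = 158.0000×37/82 = 71.2927 rpm, dir flips to −; running = −71.2927
Stage 2 [95T→51T]: ω = 71.2927×95/51 = 132.8001 rpm, dir flips to +; running = +132.8001
Stage 3 [34T→49T]: ω = 132.8001×34/49 = 92.1470 rpm, dir flips to −; running = −92.1470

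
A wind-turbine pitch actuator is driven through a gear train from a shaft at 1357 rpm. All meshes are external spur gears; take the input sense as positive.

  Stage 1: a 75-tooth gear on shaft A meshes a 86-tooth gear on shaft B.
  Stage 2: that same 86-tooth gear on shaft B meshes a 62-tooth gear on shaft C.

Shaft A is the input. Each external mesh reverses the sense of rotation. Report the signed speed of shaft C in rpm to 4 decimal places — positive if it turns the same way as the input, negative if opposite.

+1641.5323 rpm (same as input, |ω| = 1641.5323 rpm)

Stage 1 [75T→86T]: ω = 1357.0000×75/86 = 1183.4302 rpm, dir flips to −; running = −1183.4302
Stage 2 [86T→62T]: ω = 1183.4302×86/62 = 1641.5323 rpm, dir flips to +; running = +1641.5323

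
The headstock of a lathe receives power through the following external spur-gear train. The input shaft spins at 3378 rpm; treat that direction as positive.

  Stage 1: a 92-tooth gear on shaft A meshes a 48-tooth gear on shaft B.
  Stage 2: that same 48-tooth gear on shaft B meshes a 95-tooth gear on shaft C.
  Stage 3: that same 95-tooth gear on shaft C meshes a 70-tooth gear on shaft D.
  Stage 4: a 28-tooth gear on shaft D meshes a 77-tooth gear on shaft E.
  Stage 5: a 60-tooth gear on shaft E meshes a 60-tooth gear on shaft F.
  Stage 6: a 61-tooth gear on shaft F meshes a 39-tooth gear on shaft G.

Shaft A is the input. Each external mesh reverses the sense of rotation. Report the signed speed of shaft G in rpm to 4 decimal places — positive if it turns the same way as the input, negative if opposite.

Stage 1 [92T→48T]: ω = 3378.0000×92/48 = 6474.5000 rpm, dir flips to −; running = −6474.5000
Stage 2 [48T→95T]: ω = 6474.5000×48/95 = 3271.3263 rpm, dir flips to +; running = +3271.3263
Stage 3 [95T→70T]: ω = 3271.3263×95/70 = 4439.6571 rpm, dir flips to −; running = −4439.6571
Stage 4 [28T→77T]: ω = 4439.6571×28/77 = 1614.4208 rpm, dir flips to +; running = +1614.4208
Stage 5 [60T→60T]: ω = 1614.4208×60/60 = 1614.4208 rpm, dir flips to −; running = −1614.4208
Stage 6 [61T→39T]: ω = 1614.4208×61/39 = 2525.1197 rpm, dir flips to +; running = +2525.1197

+2525.1197 rpm (same as input, |ω| = 2525.1197 rpm)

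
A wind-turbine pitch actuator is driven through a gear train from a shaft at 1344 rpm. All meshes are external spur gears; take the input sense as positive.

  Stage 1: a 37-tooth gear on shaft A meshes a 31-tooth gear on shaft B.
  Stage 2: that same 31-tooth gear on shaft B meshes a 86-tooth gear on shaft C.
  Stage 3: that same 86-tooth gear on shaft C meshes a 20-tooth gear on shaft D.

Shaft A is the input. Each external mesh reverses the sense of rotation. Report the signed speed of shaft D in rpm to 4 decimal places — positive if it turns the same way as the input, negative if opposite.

-2486.4000 rpm (opposite to input, |ω| = 2486.4000 rpm)

Stage 1 [37T→31T]: ω = 1344.0000×37/31 = 1604.1290 rpm, dir flips to −; running = −1604.1290
Stage 2 [31T→86T]: ω = 1604.1290×31/86 = 578.2326 rpm, dir flips to +; running = +578.2326
Stage 3 [86T→20T]: ω = 578.2326×86/20 = 2486.4000 rpm, dir flips to −; running = −2486.4000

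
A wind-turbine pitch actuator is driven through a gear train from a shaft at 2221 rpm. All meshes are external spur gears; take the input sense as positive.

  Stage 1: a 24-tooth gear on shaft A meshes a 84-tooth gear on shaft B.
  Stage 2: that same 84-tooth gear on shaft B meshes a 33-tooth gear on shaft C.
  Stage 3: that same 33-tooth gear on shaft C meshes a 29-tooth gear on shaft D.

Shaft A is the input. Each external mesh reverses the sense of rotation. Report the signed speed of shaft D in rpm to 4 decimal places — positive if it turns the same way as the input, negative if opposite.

Stage 1 [24T→84T]: ω = 2221.0000×24/84 = 634.5714 rpm, dir flips to −; running = −634.5714
Stage 2 [84T→33T]: ω = 634.5714×84/33 = 1615.2727 rpm, dir flips to +; running = +1615.2727
Stage 3 [33T→29T]: ω = 1615.2727×33/29 = 1838.0690 rpm, dir flips to −; running = −1838.0690

-1838.0690 rpm (opposite to input, |ω| = 1838.0690 rpm)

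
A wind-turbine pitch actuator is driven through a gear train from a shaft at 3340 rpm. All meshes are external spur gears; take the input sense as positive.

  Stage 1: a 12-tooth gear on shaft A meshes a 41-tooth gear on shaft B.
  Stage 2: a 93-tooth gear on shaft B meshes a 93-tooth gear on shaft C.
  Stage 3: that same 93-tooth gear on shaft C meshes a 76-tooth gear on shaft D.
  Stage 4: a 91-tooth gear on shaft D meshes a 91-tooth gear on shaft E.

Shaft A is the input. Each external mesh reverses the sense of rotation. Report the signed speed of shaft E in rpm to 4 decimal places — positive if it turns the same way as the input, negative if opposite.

Stage 1 [12T→41T]: ω = 3340.0000×12/41 = 977.5610 rpm, dir flips to −; running = −977.5610
Stage 2 [93T→93T]: ω = 977.5610×93/93 = 977.5610 rpm, dir flips to +; running = +977.5610
Stage 3 [93T→76T]: ω = 977.5610×93/76 = 1196.2259 rpm, dir flips to −; running = −1196.2259
Stage 4 [91T→91T]: ω = 1196.2259×91/91 = 1196.2259 rpm, dir flips to +; running = +1196.2259

+1196.2259 rpm (same as input, |ω| = 1196.2259 rpm)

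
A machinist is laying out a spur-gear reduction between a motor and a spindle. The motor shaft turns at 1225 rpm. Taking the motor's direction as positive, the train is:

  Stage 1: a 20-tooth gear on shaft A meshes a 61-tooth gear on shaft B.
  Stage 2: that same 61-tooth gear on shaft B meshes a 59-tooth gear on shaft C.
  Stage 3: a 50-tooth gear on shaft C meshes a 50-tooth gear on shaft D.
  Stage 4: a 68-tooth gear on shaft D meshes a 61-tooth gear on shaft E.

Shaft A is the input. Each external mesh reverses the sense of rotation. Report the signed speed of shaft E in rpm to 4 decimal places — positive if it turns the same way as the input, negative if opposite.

Stage 1 [20T→61T]: ω = 1225.0000×20/61 = 401.6393 rpm, dir flips to −; running = −401.6393
Stage 2 [61T→59T]: ω = 401.6393×61/59 = 415.2542 rpm, dir flips to +; running = +415.2542
Stage 3 [50T→50T]: ω = 415.2542×50/50 = 415.2542 rpm, dir flips to −; running = −415.2542
Stage 4 [68T→61T]: ω = 415.2542×68/61 = 462.9064 rpm, dir flips to +; running = +462.9064

+462.9064 rpm (same as input, |ω| = 462.9064 rpm)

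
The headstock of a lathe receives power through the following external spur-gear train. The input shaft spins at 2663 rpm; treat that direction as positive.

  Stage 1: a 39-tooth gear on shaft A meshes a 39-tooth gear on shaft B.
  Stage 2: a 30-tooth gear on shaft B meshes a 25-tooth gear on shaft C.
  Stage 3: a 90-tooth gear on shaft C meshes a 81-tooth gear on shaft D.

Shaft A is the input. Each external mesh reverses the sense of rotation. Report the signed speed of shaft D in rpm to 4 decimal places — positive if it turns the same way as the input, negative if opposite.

-3550.6667 rpm (opposite to input, |ω| = 3550.6667 rpm)

Stage 1 [39T→39T]: ω = 2663.0000×39/39 = 2663.0000 rpm, dir flips to −; running = −2663.0000
Stage 2 [30T→25T]: ω = 2663.0000×30/25 = 3195.6000 rpm, dir flips to +; running = +3195.6000
Stage 3 [90T→81T]: ω = 3195.6000×90/81 = 3550.6667 rpm, dir flips to −; running = −3550.6667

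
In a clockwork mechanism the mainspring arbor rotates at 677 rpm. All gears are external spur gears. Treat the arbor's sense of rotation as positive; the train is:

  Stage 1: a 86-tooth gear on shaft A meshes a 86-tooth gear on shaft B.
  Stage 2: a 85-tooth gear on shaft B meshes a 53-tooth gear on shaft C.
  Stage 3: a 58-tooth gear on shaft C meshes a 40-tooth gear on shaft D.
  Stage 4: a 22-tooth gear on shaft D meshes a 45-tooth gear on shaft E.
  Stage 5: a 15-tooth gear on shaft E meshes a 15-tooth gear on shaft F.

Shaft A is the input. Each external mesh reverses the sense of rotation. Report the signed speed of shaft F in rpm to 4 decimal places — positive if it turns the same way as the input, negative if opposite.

Stage 1 [86T→86T]: ω = 677.0000×86/86 = 677.0000 rpm, dir flips to −; running = −677.0000
Stage 2 [85T→53T]: ω = 677.0000×85/53 = 1085.7547 rpm, dir flips to +; running = +1085.7547
Stage 3 [58T→40T]: ω = 1085.7547×58/40 = 1574.3443 rpm, dir flips to −; running = −1574.3443
Stage 4 [22T→45T]: ω = 1574.3443×22/45 = 769.6795 rpm, dir flips to +; running = +769.6795
Stage 5 [15T→15T]: ω = 769.6795×15/15 = 769.6795 rpm, dir flips to −; running = −769.6795

-769.6795 rpm (opposite to input, |ω| = 769.6795 rpm)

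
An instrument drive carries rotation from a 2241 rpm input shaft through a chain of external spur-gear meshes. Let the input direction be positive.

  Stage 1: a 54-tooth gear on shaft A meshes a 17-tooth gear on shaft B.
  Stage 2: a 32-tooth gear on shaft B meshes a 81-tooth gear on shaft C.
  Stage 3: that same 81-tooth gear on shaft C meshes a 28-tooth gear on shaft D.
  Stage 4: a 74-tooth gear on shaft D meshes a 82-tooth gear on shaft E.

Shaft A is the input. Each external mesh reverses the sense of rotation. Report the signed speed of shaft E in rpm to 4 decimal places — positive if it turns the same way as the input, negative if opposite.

+7341.6979 rpm (same as input, |ω| = 7341.6979 rpm)

Stage 1 [54T→17T]: ω = 2241.0000×54/17 = 7118.4706 rpm, dir flips to −; running = −7118.4706
Stage 2 [32T→81T]: ω = 7118.4706×32/81 = 2812.2353 rpm, dir flips to +; running = +2812.2353
Stage 3 [81T→28T]: ω = 2812.2353×81/28 = 8135.3950 rpm, dir flips to −; running = −8135.3950
Stage 4 [74T→82T]: ω = 8135.3950×74/82 = 7341.6979 rpm, dir flips to +; running = +7341.6979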